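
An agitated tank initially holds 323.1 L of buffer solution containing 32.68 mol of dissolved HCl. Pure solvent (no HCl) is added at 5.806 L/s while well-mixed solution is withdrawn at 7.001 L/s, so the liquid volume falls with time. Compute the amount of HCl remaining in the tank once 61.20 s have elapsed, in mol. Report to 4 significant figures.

Let m(t) be the amount of HCl. Volume: V(t) = V₀ + (Q_in − Q_out) t = 323.1 − 1.19500 t; V(61.20) = 249.966 L.
Species balance (pure solvent in): dm/dt = −Q_out · m/V(t).
dm/m = −Q_out dt/(V₀ − 1.19500 t); integrating gives ln(m/m₀) = −(Q_out/(Q_in−Q_out)) ln(V/V₀).
m = m₀ (V₀/V)^(Q_out/(Q_in−Q_out)) = 32.68 × (323.1/249.966)^(-5.85858) = 7.26622 mol.

7.266 mol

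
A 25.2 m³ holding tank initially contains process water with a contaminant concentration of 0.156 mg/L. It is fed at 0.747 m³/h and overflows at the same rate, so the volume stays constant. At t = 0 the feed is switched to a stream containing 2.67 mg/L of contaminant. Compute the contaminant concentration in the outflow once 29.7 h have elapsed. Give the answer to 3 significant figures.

Accumulation = in − out for the solute gives V dC/dt = Q(C_in − C).
So dC/dt = (C_in − C)/τ with τ = V/Q = 25.2/0.747 = 33.735 h.
Solution: C(t) = C_in + (C₀ − C_in) e^(−t/τ).
C(29.7) = 2.67 + (0.156 − 2.67)·e^(−29.7/33.735) = 2.67 + (-2.5140)·0.41462 = 1.6276 mg/L.

1.63 mg/L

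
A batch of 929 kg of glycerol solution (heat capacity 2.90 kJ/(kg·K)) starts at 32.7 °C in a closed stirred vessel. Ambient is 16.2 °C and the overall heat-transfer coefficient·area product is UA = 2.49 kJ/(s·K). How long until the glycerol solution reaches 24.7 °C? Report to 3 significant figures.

M c_p dT/dt = −UA(T − T_amb).
τ = M c_p/UA = 1082.0 s; T_ss = T_amb = 16.200 °C.
T(t) = T_ss + (T₀ − T_ss)e^(−t/τ); set T = 24.7:
t = −τ ln[(T − T_ss)/(T₀ − T_ss)] = −1082.0 · ln(0.51515) = 717.66 s.

718 s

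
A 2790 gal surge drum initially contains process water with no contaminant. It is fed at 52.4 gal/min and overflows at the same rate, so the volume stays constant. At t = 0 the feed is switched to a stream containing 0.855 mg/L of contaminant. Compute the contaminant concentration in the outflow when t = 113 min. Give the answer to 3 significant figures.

Transient balance on the dissolved component: V dC/dt = Q(C_in − C).
So dC/dt = (C_in − C)/τ with τ = V/Q = 2790/52.4 = 53.244 min.
Solution: C(t) = C_in + (C₀ − C_in) e^(−t/τ).
C(113) = 0.855 + (0 − 0.855)·e^(−113/53.244) = 0.855 + (-0.85500)·0.11976 = 0.75261 mg/L.

0.753 mg/L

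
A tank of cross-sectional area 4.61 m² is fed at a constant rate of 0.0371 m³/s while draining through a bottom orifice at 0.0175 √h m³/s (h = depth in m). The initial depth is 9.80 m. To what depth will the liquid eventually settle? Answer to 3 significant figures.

Level balance: A dh/dt = 0.0371 − 0.0175 √h. Setting dh/dt = 0:
Q_in = 0.0175 √h_ss ⇒ √h_ss = 0.0371/0.0175 = 2.1200.
h_ss = 2.1200² = 4.4944 m. (Since h₀ = 9.80 m > h_ss, the level will fall toward this value.)

4.49 m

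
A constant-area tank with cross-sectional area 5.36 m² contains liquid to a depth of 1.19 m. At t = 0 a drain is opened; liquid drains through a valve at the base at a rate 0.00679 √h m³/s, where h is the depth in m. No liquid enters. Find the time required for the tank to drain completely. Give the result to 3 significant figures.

With no inflow, A dh/dt = −0.00679 √h.
Separate and integrate: 2(√h − √h₀) = −(0.00679/A) t.
Set h = 0: 2√h₀ = (0.00679/A) t_empty ⇒ t_empty = 2A√h₀/0.00679.
t_empty = 2·5.36·√1.19/0.00679 = 10.720·1.0909/0.00679 = 1722.3 s.

1720 s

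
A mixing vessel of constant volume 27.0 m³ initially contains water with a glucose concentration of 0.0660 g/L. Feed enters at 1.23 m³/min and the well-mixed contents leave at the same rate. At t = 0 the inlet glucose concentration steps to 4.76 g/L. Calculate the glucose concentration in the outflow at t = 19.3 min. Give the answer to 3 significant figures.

2.81 g/L

Unsteady species balance (constant V, well mixed): V dC/dt = Q(C_in − C).
Rewrite as dC/dt + C/τ = C_in/τ, τ = V/Q = 21.951 min.
C approaches C_in exponentially: C(t) = C_in + (C₀ − C_in) e^(−t/τ).
C(19.3) = 4.76 + (0.0660 − 4.76)·e^(−19.3/21.951) = 4.76 + (-4.6940)·0.41511 = 2.8115 g/L.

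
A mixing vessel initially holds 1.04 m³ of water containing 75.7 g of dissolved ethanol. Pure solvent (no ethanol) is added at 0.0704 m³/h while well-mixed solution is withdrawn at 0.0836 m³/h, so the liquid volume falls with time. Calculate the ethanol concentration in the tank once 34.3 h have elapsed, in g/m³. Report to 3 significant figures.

Let m(t) be the amount of ethanol. Volume: V(t) = V₀ + (Q_in − Q_out) t = 1.04 − 0.013200 t; V(34.3) = 0.58724 m³.
Species balance (pure solvent in): dm/dt = −Q_out · m/V(t).
dm/m = −Q_out dt/(V₀ − 0.013200 t); integrating gives ln(m/m₀) = −(Q_out/(Q_in−Q_out)) ln(V/V₀).
m = m₀ (V₀/V)^(Q_out/(Q_in−Q_out)) = 75.7 × (1.04/0.58724)^(-6.3333) = 2.0279 g.
C = m/V = 2.0279/0.58724 = 3.4533 g/m³.

3.45 g/m³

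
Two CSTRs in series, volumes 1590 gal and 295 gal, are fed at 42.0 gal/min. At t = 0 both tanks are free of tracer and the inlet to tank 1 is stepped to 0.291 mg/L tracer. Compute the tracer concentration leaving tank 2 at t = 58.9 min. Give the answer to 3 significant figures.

Species balance on tank i: dCᵢ/dt = (Cᵢ₋₁ − Cᵢ)/τᵢ with τᵢ = Vᵢ/Q.
τ₁ = 1590/42.0 = 37.857 min; τ₂ = 295/42.0 = 7.0238 min.
Tank 1: C₁ = C_in(1 − e^(−t/τ₁)). Tank 2 (τ₁ ≠ τ₂): C₂ = C_in[1 − (τ₁ e^(−t/τ₁) − τ₂ e^(−t/τ₂))/(τ₁ − τ₂)].
At t = 58.9: e^(−t/τ₁) = 0.21101, e^(−t/τ₂) = 0.00022809.
C₂ = 0.291·[1 − (37.857·0.21101 − 7.0238·0.00022809)/(30.833)] = 0.291·0.74097 = 0.21562 mg/L.

0.216 mg/L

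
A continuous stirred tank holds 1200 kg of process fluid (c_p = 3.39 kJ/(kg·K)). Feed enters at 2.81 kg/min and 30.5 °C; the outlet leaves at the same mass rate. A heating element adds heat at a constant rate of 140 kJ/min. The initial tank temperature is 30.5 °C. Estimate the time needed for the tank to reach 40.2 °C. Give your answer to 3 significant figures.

461 min

First-law balance (no shaft work): M c_p dT/dt = ṁ c_p (T_in − T) + 140.
τ = M/ṁ = 427.05 min; T_ss = T_in + Q̇/(ṁ c_p) = 45.197 °C.
T(t) = T_ss + (T₀ − T_ss) e^(−t/τ). Set T = 40.2:
e^(−t/τ) = (40.2 − 45.197)/(30.5 − 45.197) = 0.33999
t = −427.05 · ln(0.33999) = 460.71 min.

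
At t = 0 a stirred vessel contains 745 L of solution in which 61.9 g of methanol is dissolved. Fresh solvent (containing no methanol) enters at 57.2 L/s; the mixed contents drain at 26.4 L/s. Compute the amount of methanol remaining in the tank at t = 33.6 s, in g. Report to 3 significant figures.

29.3 g

Let m(t) be the amount of methanol. Volume: V(t) = V₀ + (Q_in − Q_out) t = 745 + 30.800 t; V(33.6) = 1779.9 L.
Species balance (pure solvent in): dm/dt = −Q_out · m/V(t).
dm/m = −Q_out dt/(V₀ + 30.800 t); integrating gives ln(m/m₀) = −(Q_out/(Q_in−Q_out)) ln(V/V₀).
m = m₀ (V₀/V)^(Q_out/(Q_in−Q_out)) = 61.9 × (745/1779.9)^(0.85714) = 29.342 g.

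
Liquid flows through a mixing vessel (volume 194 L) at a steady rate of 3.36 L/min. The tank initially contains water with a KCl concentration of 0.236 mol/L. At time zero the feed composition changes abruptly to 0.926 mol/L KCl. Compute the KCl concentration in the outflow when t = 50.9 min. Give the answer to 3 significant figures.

Transient balance on the dissolved component: V dC/dt = Q(C_in − C).
Rewrite as dC/dt + C/τ = C_in/τ, τ = V/Q = 57.738 min.
Integrating: C(t) = C_in + (C₀ − C_in) e^(−t/τ).
C(50.9) = 0.926 + (0.236 − 0.926)·e^(−50.9/57.738) = 0.926 + (-0.69000)·0.41413 = 0.64025 mol/L.

0.640 mol/L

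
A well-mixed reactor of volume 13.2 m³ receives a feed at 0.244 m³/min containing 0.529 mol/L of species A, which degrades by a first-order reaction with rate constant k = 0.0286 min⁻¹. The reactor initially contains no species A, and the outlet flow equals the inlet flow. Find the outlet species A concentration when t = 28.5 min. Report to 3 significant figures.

0.153 mol/L

V dC/dt = Q(C_in − C) − k V C.
dC/dt = (Q/V) C_in − (Q/V + k) C; effective rate a = Q/V + k = 0.018485 + 0.0286 = 0.047085 min⁻¹.
C_ss = Q C_in/(Q + kV) = 0.20768 mol/L; C(t) = C_ss + (C₀ − C_ss) e^(−a t).
C(28.5) = 0.20768 + (-0.20768)·e^(−0.047085·28.5) = 0.20768 + (-0.20768)·0.26134 = 0.15340 mol/L.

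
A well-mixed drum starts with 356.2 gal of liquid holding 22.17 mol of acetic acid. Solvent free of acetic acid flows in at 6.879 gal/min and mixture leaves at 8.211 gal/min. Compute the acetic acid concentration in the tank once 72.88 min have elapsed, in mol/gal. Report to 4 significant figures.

0.01203 mol/gal

Let m(t) be the amount of acetic acid. Volume: V(t) = V₀ + (Q_in − Q_out) t = 356.2 − 1.33200 t; V(72.88) = 259.124 gal.
No acetic acid enters, so dm/dt = −Q_out · (m/V).
Separate: dm/m = −Q_out dt/V(t) ⇒ ln(m/m₀) = −(Q_out/(Q_in−Q_out)) ln(V/V₀).
m = m₀ (V₀/V)^(Q_out/(Q_in−Q_out)) = 22.17 × (356.2/259.124)^(-6.16441) = 3.11836 mol.
C = m/V = 3.11836/259.124 = 0.0120343 mol/gal.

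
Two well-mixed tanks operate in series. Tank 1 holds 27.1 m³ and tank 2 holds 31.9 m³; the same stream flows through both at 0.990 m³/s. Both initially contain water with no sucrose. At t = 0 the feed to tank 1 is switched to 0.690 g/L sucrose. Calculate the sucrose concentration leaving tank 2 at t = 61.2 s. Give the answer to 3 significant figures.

Time constants: τᵢ = Vᵢ/Q for each well-mixed tank.
τ₁ = 27.1/0.990 = 27.374 s; τ₂ = 31.9/0.990 = 32.222 s.
Solving the cascade with C₁(0)=C₂(0)=0 gives C₂(t) = C_in[1 − (τ₁ e^(−t/τ₁) − τ₂ e^(−t/τ₂))/(τ₁ − τ₂)].
At t = 61.2: e^(−t/τ₁) = 0.10692, e^(−t/τ₂) = 0.14967.
C₂ = 0.690·[1 − (27.374·0.10692 − 32.222·0.14967)/(-4.8485)] = 0.690·0.60893 = 0.42016 g/L.

0.420 g/L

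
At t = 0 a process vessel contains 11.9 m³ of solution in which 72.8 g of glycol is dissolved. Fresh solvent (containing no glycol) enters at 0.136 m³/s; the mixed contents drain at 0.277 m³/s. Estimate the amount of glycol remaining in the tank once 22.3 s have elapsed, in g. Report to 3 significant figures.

39.8 g

Total volume: dV/dt = Q_in − Q_out = -0.14100 m³/s, so V(t) = 11.9 − 0.14100 t and V(22.3) = 8.7557 m³.
No glycol enters, so dm/dt = −Q_out · (m/V).
Separate: dm/m = −Q_out dt/V(t) ⇒ ln(m/m₀) = −(Q_out/(Q_in−Q_out)) ln(V/V₀).
m = m₀ (V₀/V)^(Q_out/(Q_in−Q_out)) = 72.8 × (11.9/8.7557)^(-1.9645) = 39.842 g.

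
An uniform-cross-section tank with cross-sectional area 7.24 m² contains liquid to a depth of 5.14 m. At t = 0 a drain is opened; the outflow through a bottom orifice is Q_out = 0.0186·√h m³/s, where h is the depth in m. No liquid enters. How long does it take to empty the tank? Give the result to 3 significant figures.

With no inflow, A dh/dt = −0.0186 √h.
Separate and integrate: 2(√h − √h₀) = −(0.0186/A) t.
Tank is empty when √h = 0: t_empty = 2A√h₀/0.0186.
t_empty = 2·7.24·√5.14/0.0186 = 14.480·2.2672/0.0186 = 1765.0 s.

1760 s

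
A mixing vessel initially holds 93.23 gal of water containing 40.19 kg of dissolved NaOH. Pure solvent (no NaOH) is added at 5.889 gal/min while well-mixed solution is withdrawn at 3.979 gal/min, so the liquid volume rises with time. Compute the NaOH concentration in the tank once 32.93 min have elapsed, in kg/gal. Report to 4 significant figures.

0.08793 kg/gal

Total volume: dV/dt = Q_in − Q_out = 1.91000 gal/min, so V(t) = 93.23 + 1.91000 t and V(32.93) = 156.126 gal.
No NaOH enters, so dm/dt = −Q_out · (m/V).
dm/m = −Q_out dt/(V₀ + 1.91000 t); integrating gives ln(m/m₀) = −(Q_out/(Q_in−Q_out)) ln(V/V₀).
m = m₀ (V₀/V)^(Q_out/(Q_in−Q_out)) = 40.19 × (93.23/156.126)^(2.08325) = 13.7289 kg.
C = m/V = 13.7289/156.126 = 0.0879348 kg/gal.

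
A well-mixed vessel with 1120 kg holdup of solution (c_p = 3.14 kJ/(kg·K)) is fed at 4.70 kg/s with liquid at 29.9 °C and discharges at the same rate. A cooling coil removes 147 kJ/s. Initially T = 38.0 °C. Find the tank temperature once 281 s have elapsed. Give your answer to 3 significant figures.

First-law balance (no shaft work): M c_p dT/dt = ṁ c_p (T_in − T) − 147.
Rearrange: dT/dt = (T_ss − T)/τ with τ = M/ṁ = 238.30 s and T_ss = T_in − Q̇/(ṁ c_p) = 19.939 °C.
T approaches T_ss exponentially: T(t) = T_ss + (T₀ − T_ss) e^(−t/τ).
T(281) = 19.939 + (18.061)·e^(−281/238.30) = 19.939 + (18.061)·0.30753 = 25.493 °C.

25.5 °C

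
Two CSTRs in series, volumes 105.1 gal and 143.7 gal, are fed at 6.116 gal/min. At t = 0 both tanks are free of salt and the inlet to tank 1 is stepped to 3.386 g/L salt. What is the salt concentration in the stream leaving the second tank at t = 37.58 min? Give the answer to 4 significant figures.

Each tank obeys Vᵢ dCᵢ/dt = Q(Cᵢ₋₁ − Cᵢ), so τᵢ = Vᵢ/Q.
τ₁ = 105.1/6.116 = 17.1844 min; τ₂ = 143.7/6.116 = 23.4957 min.
Solving the cascade with C₁(0)=C₂(0)=0 gives C₂(t) = C_in[1 − (τ₁ e^(−t/τ₁) − τ₂ e^(−t/τ₂))/(τ₁ − τ₂)].
At t = 37.58: e^(−t/τ₁) = 0.112268, e^(−t/τ₂) = 0.202010.
C₂ = 3.386·[1 − (17.1844·0.112268 − 23.4957·0.202010)/(-6.31131)] = 3.386·0.553642 = 1.87463 g/L.

1.875 g/L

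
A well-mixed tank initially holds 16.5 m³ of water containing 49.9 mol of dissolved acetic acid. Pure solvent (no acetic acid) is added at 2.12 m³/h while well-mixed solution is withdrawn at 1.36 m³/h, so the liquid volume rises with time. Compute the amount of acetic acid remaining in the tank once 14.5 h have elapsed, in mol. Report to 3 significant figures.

20.0 mol

Let m(t) be the amount of acetic acid. Volume: V(t) = V₀ + (Q_in − Q_out) t = 16.5 + 0.76000 t; V(14.5) = 27.520 m³.
No acetic acid enters, so dm/dt = −Q_out · (m/V).
dm/m = −Q_out dt/(V₀ + 0.76000 t); integrating gives ln(m/m₀) = −(Q_out/(Q_in−Q_out)) ln(V/V₀).
m = m₀ (V₀/V)^(Q_out/(Q_in−Q_out)) = 49.9 × (16.5/27.520)^(1.7895) = 19.978 mol.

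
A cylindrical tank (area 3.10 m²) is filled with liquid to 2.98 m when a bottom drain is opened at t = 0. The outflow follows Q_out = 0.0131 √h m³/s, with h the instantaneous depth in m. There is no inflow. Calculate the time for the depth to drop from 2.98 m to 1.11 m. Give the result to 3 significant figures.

With no inflow, A dh/dt = −0.0131 √h.
Separate and integrate: 2(√h − √h₀) = −(0.0131/A) t.
t = 2A(√h₀ − √h)/0.0131 = 2·3.10·(√2.98 − √1.11)/0.0131
  = 6.2000 × (1.7263 − 1.0536) / 0.0131 = 318.38 s.

318 s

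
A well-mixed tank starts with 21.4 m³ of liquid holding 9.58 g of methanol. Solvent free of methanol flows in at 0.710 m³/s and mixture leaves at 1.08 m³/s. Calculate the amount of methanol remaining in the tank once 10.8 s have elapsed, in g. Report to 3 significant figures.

Total volume: dV/dt = Q_in − Q_out = -0.37000 m³/s, so V(t) = 21.4 − 0.37000 t and V(10.8) = 17.404 m³.
No methanol enters, so dm/dt = −Q_out · (m/V).
dm/m = −Q_out dt/(V₀ − 0.37000 t); integrating gives ln(m/m₀) = −(Q_out/(Q_in−Q_out)) ln(V/V₀).
m = m₀ (V₀/V)^(Q_out/(Q_in−Q_out)) = 9.58 × (21.4/17.404)^(-2.9189) = 5.2402 g.

5.24 g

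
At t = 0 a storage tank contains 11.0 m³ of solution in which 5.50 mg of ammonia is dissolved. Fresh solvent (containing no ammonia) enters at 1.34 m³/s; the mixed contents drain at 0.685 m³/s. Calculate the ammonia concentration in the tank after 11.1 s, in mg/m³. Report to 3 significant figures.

Total volume: dV/dt = Q_in − Q_out = 0.65500 m³/s, so V(t) = 11.0 + 0.65500 t and V(11.1) = 18.270 m³.
No ammonia enters, so dm/dt = −Q_out · (m/V).
Separate: dm/m = −Q_out dt/V(t) ⇒ ln(m/m₀) = −(Q_out/(Q_in−Q_out)) ln(V/V₀).
m = m₀ (V₀/V)^(Q_out/(Q_in−Q_out)) = 5.50 × (11.0/18.270)^(1.0458) = 3.2353 mg.
C = m/V = 3.2353/18.270 = 0.17708 mg/m³.

0.177 mg/m³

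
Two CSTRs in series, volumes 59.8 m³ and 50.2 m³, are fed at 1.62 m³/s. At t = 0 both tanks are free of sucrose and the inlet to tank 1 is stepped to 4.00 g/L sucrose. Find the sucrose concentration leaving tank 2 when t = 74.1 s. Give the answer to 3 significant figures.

2.57 g/L

Species balance on tank i: dCᵢ/dt = (Cᵢ₋₁ − Cᵢ)/τᵢ with τᵢ = Vᵢ/Q.
τ₁ = 59.8/1.62 = 36.914 s; τ₂ = 50.2/1.62 = 30.988 s.
Solving the cascade with C₁(0)=C₂(0)=0 gives C₂(t) = C_in[1 − (τ₁ e^(−t/τ₁) − τ₂ e^(−t/τ₂))/(τ₁ − τ₂)].
At t = 74.1: e^(−t/τ₁) = 0.13434, e^(−t/τ₂) = 0.091513.
C₂ = 4.00·[1 − (36.914·0.13434 − 30.988·0.091513)/(5.9259)] = 4.00·0.64172 = 2.5669 g/L.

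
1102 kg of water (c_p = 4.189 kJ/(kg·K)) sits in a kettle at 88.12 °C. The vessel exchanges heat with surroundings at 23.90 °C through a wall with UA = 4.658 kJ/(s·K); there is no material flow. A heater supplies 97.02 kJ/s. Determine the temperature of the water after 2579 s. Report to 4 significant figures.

Unsteady energy balance on the tank contents: M c_p dT/dt = −UA(T − T_amb) + Q̇.
dT/dt = (T_ss − T)/τ with T_ss = T_amb + Q̇/UA = 23.90 + 97.02/4.658 = 44.7287 °C, τ = M c_p/UA = 1102·4.189/4.658 = 991.043 s.
Solution: T(t) = T_ss + (T₀ − T_ss) e^(−t/τ).
T(2579) = 44.7287 + (43.3913)·0.0741023 = 47.9441 °C.

47.94 °C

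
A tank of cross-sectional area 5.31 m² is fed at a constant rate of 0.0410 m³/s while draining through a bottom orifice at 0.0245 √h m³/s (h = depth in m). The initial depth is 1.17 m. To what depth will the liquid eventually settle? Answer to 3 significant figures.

2.80 m

Unsteady balance on liquid volume: A dh/dt = Q_in − 0.0245 √h. At steady state dh/dt = 0:
Q_in = 0.0245 √h_ss ⇒ √h_ss = 0.0410/0.0245 = 1.6735.
h_ss = 1.6735² = 2.8005 m. (Since h₀ = 1.17 m < h_ss, the level will rise toward this value.)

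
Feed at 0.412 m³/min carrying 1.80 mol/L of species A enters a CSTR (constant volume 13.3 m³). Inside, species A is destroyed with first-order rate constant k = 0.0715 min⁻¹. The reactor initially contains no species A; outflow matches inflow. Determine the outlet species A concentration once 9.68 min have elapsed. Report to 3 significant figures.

Species balance: V dC/dt = Q C_in − Q C − k V C.
dC/dt = (Q/V) C_in − (Q/V + k) C; effective rate a = Q/V + k = 0.030977 + 0.0715 = 0.10248 min⁻¹.
C_ss = Q C_in/(Q + kV) = 0.54411 mol/L; C(t) = C_ss + (C₀ − C_ss) e^(−a t).
C(9.68) = 0.54411 + (-0.54411)·e^(−0.10248·9.68) = 0.54411 + (-0.54411)·0.37084 = 0.34233 mol/L.

0.342 mol/L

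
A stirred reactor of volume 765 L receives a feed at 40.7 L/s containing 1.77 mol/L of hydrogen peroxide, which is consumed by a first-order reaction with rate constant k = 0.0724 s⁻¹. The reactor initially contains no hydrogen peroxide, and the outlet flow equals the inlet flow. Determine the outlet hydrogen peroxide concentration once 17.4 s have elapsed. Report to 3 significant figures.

Accumulation = in − out − consumed: V dC/dt = Q C_in − Q C − k V C.
dC/dt = (Q/V) C_in − (Q/V + k) C; effective rate a = Q/V + k = 0.053203 + 0.0724 = 0.12560 s⁻¹.
C_ss = Q C_in/(Q + kV) = 0.74973 mol/L; C(t) = C_ss + (C₀ − C_ss) e^(−a t).
C(17.4) = 0.74973 + (-0.74973)·e^(−0.12560·17.4) = 0.74973 + (-0.74973)·0.11242 = 0.66545 mol/L.

0.665 mol/L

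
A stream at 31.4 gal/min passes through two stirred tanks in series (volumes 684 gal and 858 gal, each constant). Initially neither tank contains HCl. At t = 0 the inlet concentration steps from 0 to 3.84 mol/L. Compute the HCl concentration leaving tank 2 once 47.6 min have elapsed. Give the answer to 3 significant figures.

Species balance on tank i: dCᵢ/dt = (Cᵢ₋₁ − Cᵢ)/τᵢ with τᵢ = Vᵢ/Q.
τ₁ = 684/31.4 = 21.783 min; τ₂ = 858/31.4 = 27.325 min.
Solving the cascade with C₁(0)=C₂(0)=0 gives C₂(t) = C_in[1 − (τ₁ e^(−t/τ₁) − τ₂ e^(−t/τ₂))/(τ₁ − τ₂)].
At t = 47.6: e^(−t/τ₁) = 0.11246, e^(−t/τ₂) = 0.17517.
C₂ = 3.84·[1 − (21.783·0.11246 − 27.325·0.17517)/(-5.5414)] = 3.84·0.57833 = 2.2208 mol/L.

2.22 mol/L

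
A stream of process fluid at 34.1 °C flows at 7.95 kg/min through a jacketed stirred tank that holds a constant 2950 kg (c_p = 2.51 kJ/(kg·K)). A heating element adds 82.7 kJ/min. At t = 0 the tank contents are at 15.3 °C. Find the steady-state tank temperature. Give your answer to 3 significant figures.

38.2 °C

M c_p dT/dt = ṁ c_p (T_in − T) + Q̇.
At steady state dT/dt = 0 ⇒ T_ss = T_in + Q̇/(ṁ c_p) = 34.1 + 82.7/(7.95·2.51) = 38.244 °C.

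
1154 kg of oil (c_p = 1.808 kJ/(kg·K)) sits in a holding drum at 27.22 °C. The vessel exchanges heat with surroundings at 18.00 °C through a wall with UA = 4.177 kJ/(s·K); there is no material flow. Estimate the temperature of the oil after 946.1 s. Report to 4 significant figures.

19.39 °C

Unsteady energy balance on the tank contents: M c_p dT/dt = −UA(T − T_amb).
dT/dt = (T_ss − T)/τ with T_ss = T_amb = 18.0000 °C, τ = M c_p/UA = 1154·1.808/4.177 = 499.505 s.
T approaches T_ss exponentially: T(t) = T_ss + (T₀ − T_ss) e^(−t/τ).
T(946.1) = 18.0000 + (9.22000)·0.150457 = 19.3872 °C.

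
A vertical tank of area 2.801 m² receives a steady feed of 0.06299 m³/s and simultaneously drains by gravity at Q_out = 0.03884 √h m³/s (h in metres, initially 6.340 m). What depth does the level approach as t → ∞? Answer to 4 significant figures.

A dh/dt = Q_in − 0.03884 √h. Steady state requires inflow = outflow:
Q_in = 0.03884 √h_ss ⇒ √h_ss = 0.06299/0.03884 = 1.62178.
h_ss = 1.62178² = 2.63018 m. (Since h₀ = 6.340 m > h_ss, the level will fall toward this value.)

2.630 m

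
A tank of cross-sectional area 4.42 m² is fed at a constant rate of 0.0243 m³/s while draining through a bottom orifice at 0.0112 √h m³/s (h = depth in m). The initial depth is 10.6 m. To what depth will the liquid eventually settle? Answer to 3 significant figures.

4.71 m

Level balance: A dh/dt = 0.0243 − 0.0112 √h. Setting dh/dt = 0:
Q_in = 0.0112 √h_ss ⇒ √h_ss = 0.0243/0.0112 = 2.1696.
h_ss = 2.1696² = 4.7074 m. (Since h₀ = 10.6 m > h_ss, the level will fall toward this value.)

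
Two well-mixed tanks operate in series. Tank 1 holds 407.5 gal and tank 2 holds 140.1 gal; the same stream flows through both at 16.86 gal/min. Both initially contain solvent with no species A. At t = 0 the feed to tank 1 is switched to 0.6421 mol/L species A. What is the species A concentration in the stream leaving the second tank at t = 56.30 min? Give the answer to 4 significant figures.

0.5472 mol/L

Time constants: τᵢ = Vᵢ/Q for each well-mixed tank.
τ₁ = 407.5/16.86 = 24.1696 min; τ₂ = 140.1/16.86 = 8.30961 min.
Tank 1: C₁ = C_in(1 − e^(−t/τ₁)). Tank 2 (τ₁ ≠ τ₂): C₂ = C_in[1 − (τ₁ e^(−t/τ₁) − τ₂ e^(−t/τ₂))/(τ₁ − τ₂)].
At t = 56.30: e^(−t/τ₁) = 0.0973571, e^(−t/τ₂) = 0.00114164.
C₂ = 0.6421·[1 − (24.1696·0.0973571 − 8.30961·0.00114164)/(15.8600)] = 0.6421·0.852232 = 0.547218 mol/L.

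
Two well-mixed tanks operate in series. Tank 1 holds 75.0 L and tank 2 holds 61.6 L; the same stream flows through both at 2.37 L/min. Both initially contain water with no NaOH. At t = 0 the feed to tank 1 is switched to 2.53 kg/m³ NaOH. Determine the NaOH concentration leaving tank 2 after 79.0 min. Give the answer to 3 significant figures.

Each tank obeys Vᵢ dCᵢ/dt = Q(Cᵢ₋₁ − Cᵢ), so τᵢ = Vᵢ/Q.
τ₁ = 75.0/2.37 = 31.646 min; τ₂ = 61.6/2.37 = 25.992 min.
Tank 1: C₁ = C_in(1 − e^(−t/τ₁)). Tank 2 (τ₁ ≠ τ₂): C₂ = C_in[1 − (τ₁ e^(−t/τ₁) − τ₂ e^(−t/τ₂))/(τ₁ − τ₂)].
At t = 79.0: e^(−t/τ₁) = 0.082381, e^(−t/τ₂) = 0.047861.
C₂ = 2.53·[1 − (31.646·0.082381 − 25.992·0.047861)/(5.6540)] = 2.53·0.75893 = 1.9201 kg/m³.

1.92 kg/m³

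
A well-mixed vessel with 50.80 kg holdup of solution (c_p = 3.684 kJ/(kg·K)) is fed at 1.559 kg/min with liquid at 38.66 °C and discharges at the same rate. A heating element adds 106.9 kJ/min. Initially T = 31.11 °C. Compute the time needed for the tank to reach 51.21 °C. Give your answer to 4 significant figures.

47.64 min

Heat balance on the well-mixed liquid: M c_p dT/dt = ṁ c_p (T_in − T) + 106.9.
τ = M/ṁ = 32.5850 min; T_ss = T_in + Q̇/(ṁ c_p) = 57.2728 °C.
T(t) = T_ss + (T₀ − T_ss) e^(−t/τ). Set T = 51.21:
e^(−t/τ) = (51.21 − 57.2728)/(31.11 − 57.2728) = 0.231734
t = −32.5850 · ln(0.231734) = 47.6446 min.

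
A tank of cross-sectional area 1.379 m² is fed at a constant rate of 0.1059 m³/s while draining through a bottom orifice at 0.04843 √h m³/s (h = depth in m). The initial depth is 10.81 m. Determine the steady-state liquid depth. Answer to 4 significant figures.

4.781 m

Level balance: A dh/dt = 0.1059 − 0.04843 √h. Setting dh/dt = 0:
Q_in = 0.04843 √h_ss ⇒ √h_ss = 0.1059/0.04843 = 2.18666.
h_ss = 2.18666² = 4.78149 m. (Since h₀ = 10.81 m > h_ss, the level will fall toward this value.)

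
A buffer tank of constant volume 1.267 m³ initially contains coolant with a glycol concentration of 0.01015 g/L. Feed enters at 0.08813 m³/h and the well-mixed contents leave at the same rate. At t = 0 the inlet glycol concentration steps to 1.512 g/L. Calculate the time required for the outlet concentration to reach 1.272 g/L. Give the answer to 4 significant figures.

Unsteady species balance (constant V, well mixed): V dC/dt = Q(C_in − C), so τ = V/Q = 14.3765 h.
C(t) = C_in + (C₀ − C_in) e^(−t/τ). Set C = 1.272 and solve for t:
e^(−t/τ) = (C − C_in)/(C₀ − C_in) = (1.272 − 1.512)/(0.01015 − 1.512) = 0.159803
t = −τ ln(…) = 14.3765 × 1.83381 = 26.3638 h.

26.36 h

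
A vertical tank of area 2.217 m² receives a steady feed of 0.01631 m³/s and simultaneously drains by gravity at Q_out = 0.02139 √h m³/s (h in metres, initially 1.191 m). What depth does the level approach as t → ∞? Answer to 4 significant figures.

Unsteady balance on liquid volume: A dh/dt = Q_in − 0.02139 √h. At steady state dh/dt = 0:
Q_in = 0.02139 √h_ss ⇒ √h_ss = 0.01631/0.02139 = 0.762506.
h_ss = 0.762506² = 0.581415 m. (Since h₀ = 1.191 m > h_ss, the level will fall toward this value.)

0.5814 m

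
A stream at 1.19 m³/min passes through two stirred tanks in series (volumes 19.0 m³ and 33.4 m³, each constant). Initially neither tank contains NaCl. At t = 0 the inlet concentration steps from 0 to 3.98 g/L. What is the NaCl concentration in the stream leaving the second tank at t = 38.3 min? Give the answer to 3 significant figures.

2.10 g/L

Time constants: τᵢ = Vᵢ/Q for each well-mixed tank.
τ₁ = 19.0/1.19 = 15.966 min; τ₂ = 33.4/1.19 = 28.067 min.
Tank 1: C₁ = C_in(1 − e^(−t/τ₁)). Tank 2 (τ₁ ≠ τ₂): C₂ = C_in[1 − (τ₁ e^(−t/τ₁) − τ₂ e^(−t/τ₂))/(τ₁ − τ₂)].
At t = 38.3: e^(−t/τ₁) = 0.090828, e^(−t/τ₂) = 0.25549.
C₂ = 3.98·[1 − (15.966·0.090828 − 28.067·0.25549)/(-12.101)] = 3.98·0.52725 = 2.0985 g/L.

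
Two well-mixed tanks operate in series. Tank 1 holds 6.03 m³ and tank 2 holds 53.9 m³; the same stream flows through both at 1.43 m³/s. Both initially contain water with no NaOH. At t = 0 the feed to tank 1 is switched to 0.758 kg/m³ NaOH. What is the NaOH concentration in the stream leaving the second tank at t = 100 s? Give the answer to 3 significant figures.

0.698 kg/m³

Time constants: τᵢ = Vᵢ/Q for each well-mixed tank.
τ₁ = 6.03/1.43 = 4.2168 s; τ₂ = 53.9/1.43 = 37.692 s.
Tank 1: C₁ = C_in(1 − e^(−t/τ₁)). Tank 2 (τ₁ ≠ τ₂): C₂ = C_in[1 − (τ₁ e^(−t/τ₁) − τ₂ e^(−t/τ₂))/(τ₁ − τ₂)].
At t = 100: e^(−t/τ₁) = 5.0212e-11, e^(−t/τ₂) = 0.070435.
C₂ = 0.758·[1 − (4.2168·5.0212e-11 − 37.692·0.070435)/(-33.476)] = 0.758·0.92069 = 0.69788 kg/m³.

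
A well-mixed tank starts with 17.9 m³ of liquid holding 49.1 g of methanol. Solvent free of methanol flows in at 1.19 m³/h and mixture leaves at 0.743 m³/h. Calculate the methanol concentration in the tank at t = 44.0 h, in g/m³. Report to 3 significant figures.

Let m(t) be the amount of methanol. Volume: V(t) = V₀ + (Q_in − Q_out) t = 17.9 + 0.44700 t; V(44.0) = 37.568 m³.
Species balance (pure solvent in): dm/dt = −Q_out · m/V(t).
Separate: dm/m = −Q_out dt/V(t) ⇒ ln(m/m₀) = −(Q_out/(Q_in−Q_out)) ln(V/V₀).
m = m₀ (V₀/V)^(Q_out/(Q_in−Q_out)) = 49.1 × (17.9/37.568)^(1.6622) = 14.319 g.
C = m/V = 14.319/37.568 = 0.38115 g/m³.

0.381 g/m³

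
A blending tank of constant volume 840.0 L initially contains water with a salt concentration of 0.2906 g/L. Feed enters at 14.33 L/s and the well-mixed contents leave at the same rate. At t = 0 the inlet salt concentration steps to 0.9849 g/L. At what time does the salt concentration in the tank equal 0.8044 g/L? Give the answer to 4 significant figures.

78.97 s

Unsteady species balance (constant V, well mixed): V dC/dt = Q(C_in − C), so τ = V/Q = 58.6183 s.
C(t) = C_in + (C₀ − C_in) e^(−t/τ). Set C = 0.8044 and solve for t:
e^(−t/τ) = (C − C_in)/(C₀ − C_in) = (0.8044 − 0.9849)/(0.2906 − 0.9849) = 0.259974
t = −τ ln(…) = 58.6183 × 1.34717 = 78.9690 s.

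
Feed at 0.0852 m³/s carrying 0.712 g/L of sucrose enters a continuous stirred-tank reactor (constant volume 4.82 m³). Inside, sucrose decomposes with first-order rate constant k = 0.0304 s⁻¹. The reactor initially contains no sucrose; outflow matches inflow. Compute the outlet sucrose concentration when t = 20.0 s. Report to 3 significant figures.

0.162 g/L

Accumulation = in − out − consumed: V dC/dt = Q C_in − Q C − k V C.
This is linear with rate a = Q/V + k = 0.048076 s⁻¹.
C_ss = Q C_in/(Q + kV) = 0.26178 g/L; C(t) = C_ss + (C₀ − C_ss) e^(−a t).
C(20.0) = 0.26178 + (-0.26178)·e^(−0.048076·20.0) = 0.26178 + (-0.26178)·0.38231 = 0.16170 g/L.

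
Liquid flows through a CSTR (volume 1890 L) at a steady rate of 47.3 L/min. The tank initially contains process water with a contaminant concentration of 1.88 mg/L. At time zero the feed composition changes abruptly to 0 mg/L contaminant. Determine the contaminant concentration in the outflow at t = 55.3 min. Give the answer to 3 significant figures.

Mass balance on the solute (V constant): V dC/dt = Q(C_in − C).
Time constant τ = V/Q = 1890/47.3 = 39.958 min.
Integrating: C(t) = C_in + (C₀ − C_in) e^(−t/τ).
C(55.3) = 0 + (1.88 − 0)·e^(−55.3/39.958) = 0 + (1.8800)·0.25058 = 0.47110 mg/L.

0.471 mg/L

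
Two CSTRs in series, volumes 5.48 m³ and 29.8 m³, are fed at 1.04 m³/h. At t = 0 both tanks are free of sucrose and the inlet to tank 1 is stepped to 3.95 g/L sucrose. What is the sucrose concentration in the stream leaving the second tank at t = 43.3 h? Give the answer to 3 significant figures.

2.88 g/L

Each tank obeys Vᵢ dCᵢ/dt = Q(Cᵢ₋₁ − Cᵢ), so τᵢ = Vᵢ/Q.
τ₁ = 5.48/1.04 = 5.2692 h; τ₂ = 29.8/1.04 = 28.654 h.
Tank 1: C₁ = C_in(1 − e^(−t/τ₁)). Tank 2 (τ₁ ≠ τ₂): C₂ = C_in[1 − (τ₁ e^(−t/τ₁) − τ₂ e^(−t/τ₂))/(τ₁ − τ₂)].
At t = 43.3: e^(−t/τ₁) = 0.00026988, e^(−t/τ₂) = 0.22066.
C₂ = 3.95·[1 − (5.2692·0.00026988 − 28.654·0.22066)/(-23.385)] = 3.95·0.72968 = 2.8822 g/L.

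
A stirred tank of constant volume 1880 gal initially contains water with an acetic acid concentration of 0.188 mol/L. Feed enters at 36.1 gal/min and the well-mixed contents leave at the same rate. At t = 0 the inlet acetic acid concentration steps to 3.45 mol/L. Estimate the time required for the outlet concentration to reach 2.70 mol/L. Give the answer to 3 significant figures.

Species balance: V dC/dt = Q(C_in − C) ⇒ τ = V/Q = 52.078 min.
C(t) = C_in + (C₀ − C_in) e^(−t/τ). Set C = 2.70 and solve for t:
e^(−t/τ) = (C − C_in)/(C₀ − C_in) = (2.70 − 3.45)/(0.188 − 3.45) = 0.22992
t = −τ ln(…) = 52.078 × 1.4700 = 76.555 min.

76.6 min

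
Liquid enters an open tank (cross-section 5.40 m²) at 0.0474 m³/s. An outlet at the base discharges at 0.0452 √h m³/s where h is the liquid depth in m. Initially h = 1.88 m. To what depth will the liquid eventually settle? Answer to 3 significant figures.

1.10 m

A dh/dt = Q_in − 0.0452 √h. Steady state requires inflow = outflow:
Q_in = 0.0452 √h_ss ⇒ √h_ss = 0.0474/0.0452 = 1.0487.
h_ss = 1.0487² = 1.0997 m. (Since h₀ = 1.88 m > h_ss, the level will fall toward this value.)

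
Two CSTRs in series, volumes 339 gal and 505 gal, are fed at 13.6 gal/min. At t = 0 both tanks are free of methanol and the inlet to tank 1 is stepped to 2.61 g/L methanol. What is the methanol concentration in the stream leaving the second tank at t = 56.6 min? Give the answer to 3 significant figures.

1.43 g/L

Time constants: τᵢ = Vᵢ/Q for each well-mixed tank.
τ₁ = 339/13.6 = 24.926 min; τ₂ = 505/13.6 = 37.132 min.
Solving the cascade with C₁(0)=C₂(0)=0 gives C₂(t) = C_in[1 − (τ₁ e^(−t/τ₁) − τ₂ e^(−t/τ₂))/(τ₁ − τ₂)].
At t = 56.6: e^(−t/τ₁) = 0.10324, e^(−t/τ₂) = 0.21778.
C₂ = 2.61·[1 − (24.926·0.10324 − 37.132·0.21778)/(-12.206)] = 2.61·0.54832 = 1.4311 g/L.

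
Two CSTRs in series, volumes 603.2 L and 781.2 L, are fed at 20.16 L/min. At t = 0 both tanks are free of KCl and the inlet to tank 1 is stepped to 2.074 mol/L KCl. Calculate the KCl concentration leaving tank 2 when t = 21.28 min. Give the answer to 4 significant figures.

0.2693 mol/L

Species balance on tank i: dCᵢ/dt = (Cᵢ₋₁ − Cᵢ)/τᵢ with τᵢ = Vᵢ/Q.
τ₁ = 603.2/20.16 = 29.9206 min; τ₂ = 781.2/20.16 = 38.7500 min.
Solving the cascade with C₁(0)=C₂(0)=0 gives C₂(t) = C_in[1 − (τ₁ e^(−t/τ₁) − τ₂ e^(−t/τ₂))/(τ₁ − τ₂)].
At t = 21.28: e^(−t/τ₁) = 0.491047, e^(−t/τ₂) = 0.577434.
C₂ = 2.074·[1 − (29.9206·0.491047 − 38.7500·0.577434)/(-8.82937)] = 2.074·0.129822 = 0.269251 mol/L.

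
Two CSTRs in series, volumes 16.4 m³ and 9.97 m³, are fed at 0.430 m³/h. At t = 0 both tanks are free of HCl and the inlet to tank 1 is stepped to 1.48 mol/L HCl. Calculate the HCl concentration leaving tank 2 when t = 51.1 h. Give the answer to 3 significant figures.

0.745 mol/L

Each tank obeys Vᵢ dCᵢ/dt = Q(Cᵢ₋₁ − Cᵢ), so τᵢ = Vᵢ/Q.
τ₁ = 16.4/0.430 = 38.140 h; τ₂ = 9.97/0.430 = 23.186 h.
Solving the cascade with C₁(0)=C₂(0)=0 gives C₂(t) = C_in[1 − (τ₁ e^(−t/τ₁) − τ₂ e^(−t/τ₂))/(τ₁ − τ₂)].
At t = 51.1: e^(−t/τ₁) = 0.26189, e^(−t/τ₂) = 0.11037.
C₂ = 1.48·[1 − (38.140·0.26189 − 23.186·0.11037)/(14.953)] = 1.48·0.50316 = 0.74468 mol/L.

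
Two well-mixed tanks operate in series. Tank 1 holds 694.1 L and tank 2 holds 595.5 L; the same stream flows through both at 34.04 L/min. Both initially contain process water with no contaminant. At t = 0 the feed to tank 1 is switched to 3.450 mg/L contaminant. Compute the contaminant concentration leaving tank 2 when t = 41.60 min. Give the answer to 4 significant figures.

Species balance on tank i: dCᵢ/dt = (Cᵢ₋₁ − Cᵢ)/τᵢ with τᵢ = Vᵢ/Q.
τ₁ = 694.1/34.04 = 20.3907 min; τ₂ = 595.5/34.04 = 17.4941 min.
Tank 1: C₁ = C_in(1 − e^(−t/τ₁)). Tank 2 (τ₁ ≠ τ₂): C₂ = C_in[1 − (τ₁ e^(−t/τ₁) − τ₂ e^(−t/τ₂))/(τ₁ − τ₂)].
At t = 41.60: e^(−t/τ₁) = 0.130010, e^(−t/τ₂) = 0.0927413.
C₂ = 3.450·[1 − (20.3907·0.130010 − 17.4941·0.0927413)/(2.89659)] = 3.450·0.644904 = 2.22492 mg/L.

2.225 mg/L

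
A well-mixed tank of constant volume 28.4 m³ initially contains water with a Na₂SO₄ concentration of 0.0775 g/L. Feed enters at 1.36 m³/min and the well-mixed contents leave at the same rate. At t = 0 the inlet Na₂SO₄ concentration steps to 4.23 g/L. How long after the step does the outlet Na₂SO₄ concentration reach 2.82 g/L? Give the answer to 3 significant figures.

Species balance on the tank: V dC/dt = Q(C_in − C), so τ = V/Q = 20.882 min.
C(t) = C_in + (C₀ − C_in) e^(−t/τ). Set C = 2.82 and solve for t:
e^(−t/τ) = (C − C_in)/(C₀ − C_in) = (2.82 − 4.23)/(0.0775 − 4.23) = 0.33955
t = −τ ln(…) = 20.882 × 1.0801 = 22.555 min.

22.6 min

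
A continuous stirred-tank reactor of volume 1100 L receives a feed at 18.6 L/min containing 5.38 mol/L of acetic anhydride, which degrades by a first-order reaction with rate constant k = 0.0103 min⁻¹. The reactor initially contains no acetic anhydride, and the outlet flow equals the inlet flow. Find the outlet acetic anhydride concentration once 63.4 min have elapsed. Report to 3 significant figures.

2.75 mol/L

Species balance: V dC/dt = Q C_in − Q C − k V C.
dC/dt = (Q/V) C_in − (Q/V + k) C; effective rate a = Q/V + k = 0.016909 + 0.0103 = 0.027209 min⁻¹.
C_ss = Q C_in/(Q + kV) = 3.3434 mol/L; C(t) = C_ss + (C₀ − C_ss) e^(−a t).
C(63.4) = 3.3434 + (-3.3434)·e^(−0.027209·63.4) = 3.3434 + (-3.3434)·0.17816 = 2.7477 mol/L.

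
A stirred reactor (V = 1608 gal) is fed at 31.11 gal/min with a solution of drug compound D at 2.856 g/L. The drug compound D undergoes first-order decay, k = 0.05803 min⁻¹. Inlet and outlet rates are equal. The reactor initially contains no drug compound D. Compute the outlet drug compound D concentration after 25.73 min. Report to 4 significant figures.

0.6166 g/L

V dC/dt = Q(C_in − C) − k V C.
dC/dt = (Q/V) C_in − (Q/V + k) C; effective rate a = Q/V + k = 0.0193470 + 0.05803 = 0.0773770 min⁻¹.
C_ss = Q C_in/(Q + kV) = 0.714102 g/L; C(t) = C_ss + (C₀ − C_ss) e^(−a t).
C(25.73) = 0.714102 + (-0.714102)·e^(−0.0773770·25.73) = 0.714102 + (-0.714102)·0.136571 = 0.616576 g/L.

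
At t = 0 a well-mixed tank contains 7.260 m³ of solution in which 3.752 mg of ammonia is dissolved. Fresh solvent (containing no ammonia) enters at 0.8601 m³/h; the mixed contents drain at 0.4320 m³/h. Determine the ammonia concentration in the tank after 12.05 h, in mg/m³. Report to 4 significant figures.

Let m(t) be the amount of ammonia. Volume: V(t) = V₀ + (Q_in − Q_out) t = 7.260 + 0.428100 t; V(12.05) = 12.4186 m³.
Species balance (pure solvent in): dm/dt = −Q_out · m/V(t).
dm/m = −Q_out dt/(V₀ + 0.428100 t); integrating gives ln(m/m₀) = −(Q_out/(Q_in−Q_out)) ln(V/V₀).
m = m₀ (V₀/V)^(Q_out/(Q_in−Q_out)) = 3.752 × (7.260/12.4186)^(1.00911) = 2.18274 mg.
C = m/V = 2.18274/12.4186 = 0.175764 mg/m³.

0.1758 mg/m³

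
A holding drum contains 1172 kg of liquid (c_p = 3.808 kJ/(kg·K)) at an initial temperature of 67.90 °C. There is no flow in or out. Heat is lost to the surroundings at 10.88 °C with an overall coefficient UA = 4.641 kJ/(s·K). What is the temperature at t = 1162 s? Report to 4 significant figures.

27.91 °C

Heat balance on the well-mixed liquid: M c_p dT/dt = −UA(T − T_amb).
dT/dt = (T_ss − T)/τ with T_ss = T_amb = 10.8800 °C, τ = M c_p/UA = 1172·3.808/4.641 = 961.641 s.
T approaches T_ss exponentially: T(t) = T_ss + (T₀ − T_ss) e^(−t/τ).
T(1162) = 10.8800 + (57.0200)·0.298689 = 27.9113 °C.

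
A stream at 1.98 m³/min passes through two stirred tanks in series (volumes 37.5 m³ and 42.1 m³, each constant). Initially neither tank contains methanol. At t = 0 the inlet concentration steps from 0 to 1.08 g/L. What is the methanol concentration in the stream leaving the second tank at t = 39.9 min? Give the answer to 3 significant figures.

Time constants: τᵢ = Vᵢ/Q for each well-mixed tank.
τ₁ = 37.5/1.98 = 18.939 min; τ₂ = 42.1/1.98 = 21.263 min.
Solving the cascade with C₁(0)=C₂(0)=0 gives C₂(t) = C_in[1 − (τ₁ e^(−t/τ₁) − τ₂ e^(−t/τ₂))/(τ₁ − τ₂)].
At t = 39.9: e^(−t/τ₁) = 0.12164, e^(−t/τ₂) = 0.15312.
C₂ = 1.08·[1 − (18.939·0.12164 − 21.263·0.15312)/(-2.3232)] = 1.08·0.59022 = 0.63743 g/L.

0.637 g/L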